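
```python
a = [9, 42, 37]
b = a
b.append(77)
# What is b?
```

After line 1: a = [9, 42, 37]
After line 2 (b = a is an alias, same object): a = [9, 42, 37], b = [9, 42, 37]
After line 3 (b.append mutates the shared list): a = [9, 42, 37, 77], b = [9, 42, 37, 77]

[9, 42, 37, 77]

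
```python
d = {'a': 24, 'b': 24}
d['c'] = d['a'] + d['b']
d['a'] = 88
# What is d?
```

After line 1: d = {'a': 24, 'b': 24}
After line 2 (d['c'] = 24 + 24): d = {'a': 24, 'b': 24, 'c': 48}
After line 3: d = {'a': 88, 'b': 24, 'c': 48}

{'a': 88, 'b': 24, 'c': 48}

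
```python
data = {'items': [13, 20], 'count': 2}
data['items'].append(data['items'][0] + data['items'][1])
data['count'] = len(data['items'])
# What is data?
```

After line 1: data = {'items': [13, 20], 'count': 2}
After line 2 (append 13 + 20 = 33): data = {'items': [13, 20, 33], 'count': 2}
After line 3 (count = len(items) = 3): data = {'items': [13, 20, 33], 'count': 3}

{'items': [13, 20, 33], 'count': 3}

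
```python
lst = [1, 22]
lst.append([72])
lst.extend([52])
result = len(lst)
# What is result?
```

After line 1: lst = [1, 22]
After line 2 (append adds [72] as single element): lst = [1, 22, [72]]
After line 3 (extend unpacks [52], adds 52): lst = [1, 22, [72], 52]
After line 4: result = len(lst) = 4

4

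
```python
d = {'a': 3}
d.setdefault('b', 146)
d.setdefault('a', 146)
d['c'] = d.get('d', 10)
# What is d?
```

After line 1: d = {'a': 3}
After line 2 (setdefault adds 'b'=146): d = {'a': 3, 'b': 146}
After line 3 (setdefault 'a' no-op, already exists): d = {'a': 3, 'b': 146}
After line 4 (get('d', 10) returns default since 'd' not in d): d = {'a': 3, 'b': 146, 'c': 10}

{'a': 3, 'b': 146, 'c': 10}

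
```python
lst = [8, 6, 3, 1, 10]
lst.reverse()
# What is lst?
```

[10, 1, 3, 6, 8]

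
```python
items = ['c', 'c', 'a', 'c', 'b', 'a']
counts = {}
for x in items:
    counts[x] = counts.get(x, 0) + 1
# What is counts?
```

Initial: counts = {}, items = ['c', 'c', 'a', 'c', 'b', 'a']
See 'c': counts = {'c': 1}
See 'c': counts = {'c': 2}
See 'a': counts = {'c': 2, 'a': 1}
See 'c': counts = {'c': 3, 'a': 1}
See 'b': counts = {'c': 3, 'a': 1, 'b': 1}
See 'a': counts = {'c': 3, 'a': 2, 'b': 1}

{'c': 3, 'a': 2, 'b': 1}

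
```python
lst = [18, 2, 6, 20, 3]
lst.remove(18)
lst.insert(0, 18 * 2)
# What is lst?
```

After line 1: lst = [18, 2, 6, 20, 3]
After line 2 (remove first 18): lst = [2, 6, 20, 3]
After line 3 (insert 36 at index 0): lst = [36, 2, 6, 20, 3]

[36, 2, 6, 20, 3]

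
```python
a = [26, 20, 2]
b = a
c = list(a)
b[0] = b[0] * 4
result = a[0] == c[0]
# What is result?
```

After line 1: a = [26, 20, 2]
After line 2 (b = a, alias): a = [26, 20, 2], b = [26, 20, 2]
After line 3 (c = list(a) is a copy, new object): c = [26, 20, 2]
After line 4 (b[0] = 26 * 4 = 104; mutates shared a/b): a = b = [104, 20, 2], c = [26, 20, 2]
After line 5 (a[0] = 104, c[0] = 26; result = False)

False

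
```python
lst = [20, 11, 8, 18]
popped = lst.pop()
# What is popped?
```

18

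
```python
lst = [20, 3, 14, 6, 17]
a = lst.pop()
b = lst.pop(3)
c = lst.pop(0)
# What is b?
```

After line 1: lst = [20, 3, 14, 6, 17]
After line 2 (pop() -> a = 17): lst = [20, 3, 14, 6]
After line 3 (pop(3) -> b = 6): lst = [20, 3, 14]
After line 4 (pop(0) -> c = 20): lst = [3, 14]

6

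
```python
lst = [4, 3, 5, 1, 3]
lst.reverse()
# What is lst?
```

[3, 1, 5, 3, 4]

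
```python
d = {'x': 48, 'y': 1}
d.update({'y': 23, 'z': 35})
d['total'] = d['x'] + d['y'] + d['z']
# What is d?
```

After line 1: d = {'x': 48, 'y': 1}
After line 2 (y overwritten, z added): d = {'x': 48, 'y': 23, 'z': 35}
After line 3 (total = 48 + 23 + 35 = 106): d = {'x': 48, 'y': 23, 'z': 35, 'total': 106}

{'x': 48, 'y': 23, 'z': 35, 'total': 106}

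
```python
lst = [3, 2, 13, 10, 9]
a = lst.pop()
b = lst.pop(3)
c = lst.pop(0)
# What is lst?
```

After line 1: lst = [3, 2, 13, 10, 9]
After line 2 (pop() -> a = 9): lst = [3, 2, 13, 10]
After line 3 (pop(3) -> b = 10): lst = [3, 2, 13]
After line 4 (pop(0) -> c = 3): lst = [2, 13]

[2, 13]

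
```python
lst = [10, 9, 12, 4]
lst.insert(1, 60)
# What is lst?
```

[10, 60, 9, 12, 4]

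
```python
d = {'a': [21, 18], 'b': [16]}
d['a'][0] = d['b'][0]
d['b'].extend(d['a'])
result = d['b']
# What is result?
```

After line 1: d = {'a': [21, 18], 'b': [16]}
After line 2 (a[0] = b[0] = 16): d = {'a': [16, 18], 'b': [16]}
After line 3 (b.extend(a) appends [16, 18]): d = {'a': [16, 18], 'b': [16, 16, 18]}
After line 4: result = d['b'] = [16, 16, 18]

[16, 16, 18]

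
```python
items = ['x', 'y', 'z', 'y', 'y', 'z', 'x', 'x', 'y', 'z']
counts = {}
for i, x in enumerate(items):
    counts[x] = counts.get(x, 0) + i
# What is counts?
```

Initial: counts = {}, items = ['x', 'y', 'z', 'y', 'y', 'z', 'x', 'x', 'y', 'z']
i=0, x='x': counts = {'x': 0}
i=1, x='y': counts = {'x': 0, 'y': 1}
i=2, x='z': counts = {'x': 0, 'y': 1, 'z': 2}
i=3, x='y': counts = {'x': 0, 'y': 4, 'z': 2}
i=4, x='y': counts = {'x': 0, 'y': 8, 'z': 2}
i=5, x='z': counts = {'x': 0, 'y': 8, 'z': 7}
i=6, x='x': counts = {'x': 6, 'y': 8, 'z': 7}
i=7, x='x': counts = {'x': 13, 'y': 8, 'z': 7}
i=8, x='y': counts = {'x': 13, 'y': 16, 'z': 7}
i=9, x='z': counts = {'x': 13, 'y': 16, 'z': 16}

{'x': 13, 'y': 16, 'z': 16}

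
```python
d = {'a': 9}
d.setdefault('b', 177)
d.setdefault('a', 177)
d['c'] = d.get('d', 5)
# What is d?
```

After line 1: d = {'a': 9}
After line 2 (setdefault adds 'b'=177): d = {'a': 9, 'b': 177}
After line 3 (setdefault 'a' no-op, already exists): d = {'a': 9, 'b': 177}
After line 4 (get('d', 5) returns default since 'd' not in d): d = {'a': 9, 'b': 177, 'c': 5}

{'a': 9, 'b': 177, 'c': 5}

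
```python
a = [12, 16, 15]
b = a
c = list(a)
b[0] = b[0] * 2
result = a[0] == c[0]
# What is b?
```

After line 1: a = [12, 16, 15]
After line 2 (b = a, alias): a = [12, 16, 15], b = [12, 16, 15]
After line 3 (c = list(a) is a copy, new object): c = [12, 16, 15]
After line 4 (b[0] = 12 * 2 = 24; mutates shared a/b): a = b = [24, 16, 15], c = [12, 16, 15]
After line 5 (a[0] = 24, c[0] = 12; result = False)

[24, 16, 15]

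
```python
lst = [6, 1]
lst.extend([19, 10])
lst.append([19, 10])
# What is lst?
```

After line 1: lst = [6, 1]
After line 2 (extend unpacks [19, 10]): lst = [6, 1, 19, 10]
After line 3 (append adds [19, 10] as single element): lst = [6, 1, 19, 10, [19, 10]]

[6, 1, 19, 10, [19, 10]]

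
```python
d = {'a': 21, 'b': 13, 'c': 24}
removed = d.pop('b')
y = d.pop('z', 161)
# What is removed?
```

After line 1: d = {'a': 21, 'b': 13, 'c': 24}
After line 2 (pop 'b' returns 13): d = {'a': 21, 'c': 24}, removed = 13
After line 3 (pop 'z' missing, returns default 161): d = {'a': 21, 'c': 24}, y = 161

13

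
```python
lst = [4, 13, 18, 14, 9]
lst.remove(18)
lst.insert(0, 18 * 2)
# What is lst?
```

After line 1: lst = [4, 13, 18, 14, 9]
After line 2 (remove first 18): lst = [4, 13, 14, 9]
After line 3 (insert 36 at index 0): lst = [36, 4, 13, 14, 9]

[36, 4, 13, 14, 9]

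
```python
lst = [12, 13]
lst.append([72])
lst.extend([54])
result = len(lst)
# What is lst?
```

After line 1: lst = [12, 13]
After line 2 (append adds [72] as single element): lst = [12, 13, [72]]
After line 3 (extend unpacks [54], adds 54): lst = [12, 13, [72], 54]
After line 4: result = len(lst) = 4

[12, 13, [72], 54]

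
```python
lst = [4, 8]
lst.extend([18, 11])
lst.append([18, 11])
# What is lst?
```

After line 1: lst = [4, 8]
After line 2 (extend unpacks [18, 11]): lst = [4, 8, 18, 11]
After line 3 (append adds [18, 11] as single element): lst = [4, 8, 18, 11, [18, 11]]

[4, 8, 18, 11, [18, 11]]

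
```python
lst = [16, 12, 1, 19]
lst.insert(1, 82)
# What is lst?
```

[16, 82, 12, 1, 19]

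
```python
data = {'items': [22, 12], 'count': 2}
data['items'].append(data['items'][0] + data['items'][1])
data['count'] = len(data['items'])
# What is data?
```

After line 1: data = {'items': [22, 12], 'count': 2}
After line 2 (append 22 + 12 = 34): data = {'items': [22, 12, 34], 'count': 2}
After line 3 (count = len(items) = 3): data = {'items': [22, 12, 34], 'count': 3}

{'items': [22, 12, 34], 'count': 3}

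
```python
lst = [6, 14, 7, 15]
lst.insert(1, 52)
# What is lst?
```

[6, 52, 14, 7, 15]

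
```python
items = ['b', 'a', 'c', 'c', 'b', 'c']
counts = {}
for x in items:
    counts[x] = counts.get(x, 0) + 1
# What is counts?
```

Initial: counts = {}, items = ['b', 'a', 'c', 'c', 'b', 'c']
See 'b': counts = {'b': 1}
See 'a': counts = {'b': 1, 'a': 1}
See 'c': counts = {'b': 1, 'a': 1, 'c': 1}
See 'c': counts = {'b': 1, 'a': 1, 'c': 2}
See 'b': counts = {'b': 2, 'a': 1, 'c': 2}
See 'c': counts = {'b': 2, 'a': 1, 'c': 3}

{'b': 2, 'a': 1, 'c': 3}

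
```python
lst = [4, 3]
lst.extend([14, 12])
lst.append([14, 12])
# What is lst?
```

After line 1: lst = [4, 3]
After line 2 (extend unpacks [14, 12]): lst = [4, 3, 14, 12]
After line 3 (append adds [14, 12] as single element): lst = [4, 3, 14, 12, [14, 12]]

[4, 3, 14, 12, [14, 12]]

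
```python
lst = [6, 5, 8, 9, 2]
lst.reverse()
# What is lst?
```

[2, 9, 8, 5, 6]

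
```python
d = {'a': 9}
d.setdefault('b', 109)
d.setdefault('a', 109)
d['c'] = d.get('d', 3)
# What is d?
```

After line 1: d = {'a': 9}
After line 2 (setdefault adds 'b'=109): d = {'a': 9, 'b': 109}
After line 3 (setdefault 'a' no-op, already exists): d = {'a': 9, 'b': 109}
After line 4 (get('d', 3) returns default since 'd' not in d): d = {'a': 9, 'b': 109, 'c': 3}

{'a': 9, 'b': 109, 'c': 3}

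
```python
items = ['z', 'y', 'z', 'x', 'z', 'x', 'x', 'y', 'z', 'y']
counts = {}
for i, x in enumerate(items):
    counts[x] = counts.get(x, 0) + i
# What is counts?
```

Initial: counts = {}, items = ['z', 'y', 'z', 'x', 'z', 'x', 'x', 'y', 'z', 'y']
i=0, x='z': counts = {'z': 0}
i=1, x='y': counts = {'z': 0, 'y': 1}
i=2, x='z': counts = {'z': 2, 'y': 1}
i=3, x='x': counts = {'z': 2, 'y': 1, 'x': 3}
i=4, x='z': counts = {'z': 6, 'y': 1, 'x': 3}
i=5, x='x': counts = {'z': 6, 'y': 1, 'x': 8}
i=6, x='x': counts = {'z': 6, 'y': 1, 'x': 14}
i=7, x='y': counts = {'z': 6, 'y': 8, 'x': 14}
i=8, x='z': counts = {'z': 14, 'y': 8, 'x': 14}
i=9, x='y': counts = {'z': 14, 'y': 17, 'x': 14}

{'z': 14, 'y': 17, 'x': 14}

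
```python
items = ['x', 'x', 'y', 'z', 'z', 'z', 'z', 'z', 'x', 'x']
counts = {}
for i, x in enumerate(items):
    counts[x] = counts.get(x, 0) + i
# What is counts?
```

Initial: counts = {}, items = ['x', 'x', 'y', 'z', 'z', 'z', 'z', 'z', 'x', 'x']
i=0, x='x': counts = {'x': 0}
i=1, x='x': counts = {'x': 1}
i=2, x='y': counts = {'x': 1, 'y': 2}
i=3, x='z': counts = {'x': 1, 'y': 2, 'z': 3}
i=4, x='z': counts = {'x': 1, 'y': 2, 'z': 7}
i=5, x='z': counts = {'x': 1, 'y': 2, 'z': 12}
i=6, x='z': counts = {'x': 1, 'y': 2, 'z': 18}
i=7, x='z': counts = {'x': 1, 'y': 2, 'z': 25}
i=8, x='x': counts = {'x': 9, 'y': 2, 'z': 25}
i=9, x='x': counts = {'x': 18, 'y': 2, 'z': 25}

{'x': 18, 'y': 2, 'z': 25}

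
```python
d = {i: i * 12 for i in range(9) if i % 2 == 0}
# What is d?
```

{0: 0, 2: 24, 4: 48, 6: 72, 8: 96}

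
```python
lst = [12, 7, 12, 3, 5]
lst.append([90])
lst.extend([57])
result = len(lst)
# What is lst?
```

After line 1: lst = [12, 7, 12, 3, 5]
After line 2 (append adds [90] as single element): lst = [12, 7, 12, 3, 5, [90]]
After line 3 (extend unpacks [57], adds 57): lst = [12, 7, 12, 3, 5, [90], 57]
After line 4: result = len(lst) = 7

[12, 7, 12, 3, 5, [90], 57]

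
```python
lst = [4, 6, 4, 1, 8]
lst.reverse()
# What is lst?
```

[8, 1, 4, 6, 4]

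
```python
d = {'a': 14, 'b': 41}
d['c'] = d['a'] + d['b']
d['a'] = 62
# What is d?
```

After line 1: d = {'a': 14, 'b': 41}
After line 2 (d['c'] = 14 + 41): d = {'a': 14, 'b': 41, 'c': 55}
After line 3: d = {'a': 62, 'b': 41, 'c': 55}

{'a': 62, 'b': 41, 'c': 55}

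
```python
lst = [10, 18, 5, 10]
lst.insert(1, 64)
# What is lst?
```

[10, 64, 18, 5, 10]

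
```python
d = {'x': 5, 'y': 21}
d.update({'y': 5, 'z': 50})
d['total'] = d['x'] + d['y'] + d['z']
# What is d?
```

After line 1: d = {'x': 5, 'y': 21}
After line 2 (y overwritten, z added): d = {'x': 5, 'y': 5, 'z': 50}
After line 3 (total = 5 + 5 + 50 = 60): d = {'x': 5, 'y': 5, 'z': 50, 'total': 60}

{'x': 5, 'y': 5, 'z': 50, 'total': 60}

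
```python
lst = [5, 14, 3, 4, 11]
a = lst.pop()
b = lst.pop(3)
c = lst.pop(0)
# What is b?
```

After line 1: lst = [5, 14, 3, 4, 11]
After line 2 (pop() -> a = 11): lst = [5, 14, 3, 4]
After line 3 (pop(3) -> b = 4): lst = [5, 14, 3]
After line 4 (pop(0) -> c = 5): lst = [14, 3]

4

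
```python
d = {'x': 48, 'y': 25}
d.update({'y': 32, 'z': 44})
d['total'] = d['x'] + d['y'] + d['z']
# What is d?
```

After line 1: d = {'x': 48, 'y': 25}
After line 2 (y overwritten, z added): d = {'x': 48, 'y': 32, 'z': 44}
After line 3 (total = 48 + 32 + 44 = 124): d = {'x': 48, 'y': 32, 'z': 44, 'total': 124}

{'x': 48, 'y': 32, 'z': 44, 'total': 124}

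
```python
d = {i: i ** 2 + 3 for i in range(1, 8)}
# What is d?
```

{1: 4, 2: 7, 3: 12, 4: 19, 5: 28, 6: 39, 7: 52}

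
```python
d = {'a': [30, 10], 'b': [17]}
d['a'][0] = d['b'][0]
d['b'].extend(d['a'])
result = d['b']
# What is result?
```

After line 1: d = {'a': [30, 10], 'b': [17]}
After line 2 (a[0] = b[0] = 17): d = {'a': [17, 10], 'b': [17]}
After line 3 (b.extend(a) appends [17, 10]): d = {'a': [17, 10], 'b': [17, 17, 10]}
After line 4: result = d['b'] = [17, 17, 10]

[17, 17, 10]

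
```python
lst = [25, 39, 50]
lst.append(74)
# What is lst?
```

[25, 39, 50, 74]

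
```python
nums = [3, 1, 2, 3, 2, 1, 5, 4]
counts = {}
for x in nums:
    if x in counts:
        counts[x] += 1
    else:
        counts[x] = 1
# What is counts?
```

Initial: counts = {}, nums = [3, 1, 2, 3, 2, 1, 5, 4]
See 3: counts = {3: 1}
See 1: counts = {3: 1, 1: 1}
See 2: counts = {3: 1, 1: 1, 2: 1}
See 3: counts = {3: 2, 1: 1, 2: 1}
See 2: counts = {3: 2, 1: 1, 2: 2}
See 1: counts = {3: 2, 1: 2, 2: 2}
See 5: counts = {3: 2, 1: 2, 2: 2, 5: 1}
See 4: counts = {3: 2, 1: 2, 2: 2, 5: 1, 4: 1}

{3: 2, 1: 2, 2: 2, 5: 1, 4: 1}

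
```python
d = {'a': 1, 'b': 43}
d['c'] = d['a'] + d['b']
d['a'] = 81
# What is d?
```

After line 1: d = {'a': 1, 'b': 43}
After line 2 (d['c'] = 1 + 43): d = {'a': 1, 'b': 43, 'c': 44}
After line 3: d = {'a': 81, 'b': 43, 'c': 44}

{'a': 81, 'b': 43, 'c': 44}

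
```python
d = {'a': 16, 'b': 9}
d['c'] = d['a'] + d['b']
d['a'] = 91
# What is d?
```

After line 1: d = {'a': 16, 'b': 9}
After line 2 (d['c'] = 16 + 9): d = {'a': 16, 'b': 9, 'c': 25}
After line 3: d = {'a': 91, 'b': 9, 'c': 25}

{'a': 91, 'b': 9, 'c': 25}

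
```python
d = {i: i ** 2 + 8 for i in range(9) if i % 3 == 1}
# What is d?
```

{1: 9, 4: 24, 7: 57}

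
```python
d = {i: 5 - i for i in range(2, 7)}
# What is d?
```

{2: 3, 3: 2, 4: 1, 5: 0, 6: -1}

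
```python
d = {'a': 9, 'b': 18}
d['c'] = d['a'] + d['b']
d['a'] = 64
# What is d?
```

After line 1: d = {'a': 9, 'b': 18}
After line 2 (d['c'] = 9 + 18): d = {'a': 9, 'b': 18, 'c': 27}
After line 3: d = {'a': 64, 'b': 18, 'c': 27}

{'a': 64, 'b': 18, 'c': 27}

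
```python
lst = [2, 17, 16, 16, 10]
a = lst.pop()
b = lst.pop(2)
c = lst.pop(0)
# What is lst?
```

After line 1: lst = [2, 17, 16, 16, 10]
After line 2 (pop() -> a = 10): lst = [2, 17, 16, 16]
After line 3 (pop(2) -> b = 16): lst = [2, 17, 16]
After line 4 (pop(0) -> c = 2): lst = [17, 16]

[17, 16]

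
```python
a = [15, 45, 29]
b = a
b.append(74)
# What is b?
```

After line 1: a = [15, 45, 29]
After line 2 (b = a is an alias, same object): a = [15, 45, 29], b = [15, 45, 29]
After line 3 (b.append mutates the shared list): a = [15, 45, 29, 74], b = [15, 45, 29, 74]

[15, 45, 29, 74]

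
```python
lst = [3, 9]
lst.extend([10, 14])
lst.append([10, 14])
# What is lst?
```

After line 1: lst = [3, 9]
After line 2 (extend unpacks [10, 14]): lst = [3, 9, 10, 14]
After line 3 (append adds [10, 14] as single element): lst = [3, 9, 10, 14, [10, 14]]

[3, 9, 10, 14, [10, 14]]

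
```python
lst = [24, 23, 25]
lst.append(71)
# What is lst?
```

[24, 23, 25, 71]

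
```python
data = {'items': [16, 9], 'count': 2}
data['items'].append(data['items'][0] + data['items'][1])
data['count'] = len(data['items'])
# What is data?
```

After line 1: data = {'items': [16, 9], 'count': 2}
After line 2 (append 16 + 9 = 25): data = {'items': [16, 9, 25], 'count': 2}
After line 3 (count = len(items) = 3): data = {'items': [16, 9, 25], 'count': 3}

{'items': [16, 9, 25], 'count': 3}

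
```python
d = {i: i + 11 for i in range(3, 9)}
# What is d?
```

{3: 14, 4: 15, 5: 16, 6: 17, 7: 18, 8: 19}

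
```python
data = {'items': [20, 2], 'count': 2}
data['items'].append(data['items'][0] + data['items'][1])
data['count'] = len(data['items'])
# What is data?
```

After line 1: data = {'items': [20, 2], 'count': 2}
After line 2 (append 20 + 2 = 22): data = {'items': [20, 2, 22], 'count': 2}
After line 3 (count = len(items) = 3): data = {'items': [20, 2, 22], 'count': 3}

{'items': [20, 2, 22], 'count': 3}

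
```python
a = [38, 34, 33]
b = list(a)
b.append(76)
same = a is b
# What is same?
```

After line 1: a = [38, 34, 33]
After line 2 (b = list(a) is a shallow copy, new object): a = [38, 34, 33], b = [38, 34, 33]
After line 3 (append only mutates b): a = [38, 34, 33], b = [38, 34, 33, 76]
After line 4 (same = a is b; different objects -> False): same = False

False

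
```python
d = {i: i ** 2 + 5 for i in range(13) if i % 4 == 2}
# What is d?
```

{2: 9, 6: 41, 10: 105}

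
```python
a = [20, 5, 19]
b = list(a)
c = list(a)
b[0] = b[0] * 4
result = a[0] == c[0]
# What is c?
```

After line 1: a = [20, 5, 19]
After line 2 (b = list(a), copy): a = [20, 5, 19], b = [20, 5, 19]
After line 3 (c = list(a) is a copy, new object): c = [20, 5, 19]
After line 4 (b[0] = 20 * 4 = 80; only b mutates (copy)): a = [20, 5, 19], b = [80, 5, 19], c = [20, 5, 19]
After line 5 (a[0] = 20, c[0] = 20; result = True)

[20, 5, 19]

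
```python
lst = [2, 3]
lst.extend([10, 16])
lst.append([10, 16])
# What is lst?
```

After line 1: lst = [2, 3]
After line 2 (extend unpacks [10, 16]): lst = [2, 3, 10, 16]
After line 3 (append adds [10, 16] as single element): lst = [2, 3, 10, 16, [10, 16]]

[2, 3, 10, 16, [10, 16]]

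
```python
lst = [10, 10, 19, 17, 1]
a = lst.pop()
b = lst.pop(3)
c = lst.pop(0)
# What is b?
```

After line 1: lst = [10, 10, 19, 17, 1]
After line 2 (pop() -> a = 1): lst = [10, 10, 19, 17]
After line 3 (pop(3) -> b = 17): lst = [10, 10, 19]
After line 4 (pop(0) -> c = 10): lst = [10, 19]

17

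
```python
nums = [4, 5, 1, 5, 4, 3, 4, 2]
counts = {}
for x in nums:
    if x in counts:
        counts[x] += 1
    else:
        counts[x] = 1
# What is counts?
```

Initial: counts = {}, nums = [4, 5, 1, 5, 4, 3, 4, 2]
See 4: counts = {4: 1}
See 5: counts = {4: 1, 5: 1}
See 1: counts = {4: 1, 5: 1, 1: 1}
See 5: counts = {4: 1, 5: 2, 1: 1}
See 4: counts = {4: 2, 5: 2, 1: 1}
See 3: counts = {4: 2, 5: 2, 1: 1, 3: 1}
See 4: counts = {4: 3, 5: 2, 1: 1, 3: 1}
See 2: counts = {4: 3, 5: 2, 1: 1, 3: 1, 2: 1}

{4: 3, 5: 2, 1: 1, 3: 1, 2: 1}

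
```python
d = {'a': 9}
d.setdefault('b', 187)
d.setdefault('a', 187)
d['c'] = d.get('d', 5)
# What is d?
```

After line 1: d = {'a': 9}
After line 2 (setdefault adds 'b'=187): d = {'a': 9, 'b': 187}
After line 3 (setdefault 'a' no-op, already exists): d = {'a': 9, 'b': 187}
After line 4 (get('d', 5) returns default since 'd' not in d): d = {'a': 9, 'b': 187, 'c': 5}

{'a': 9, 'b': 187, 'c': 5}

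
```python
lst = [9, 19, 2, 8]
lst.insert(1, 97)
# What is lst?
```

[9, 97, 19, 2, 8]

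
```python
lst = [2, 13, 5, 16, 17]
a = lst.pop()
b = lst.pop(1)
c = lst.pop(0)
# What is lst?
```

After line 1: lst = [2, 13, 5, 16, 17]
After line 2 (pop() -> a = 17): lst = [2, 13, 5, 16]
After line 3 (pop(1) -> b = 13): lst = [2, 5, 16]
After line 4 (pop(0) -> c = 2): lst = [5, 16]

[5, 16]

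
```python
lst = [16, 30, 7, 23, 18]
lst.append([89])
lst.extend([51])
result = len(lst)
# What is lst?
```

After line 1: lst = [16, 30, 7, 23, 18]
After line 2 (append adds [89] as single element): lst = [16, 30, 7, 23, 18, [89]]
After line 3 (extend unpacks [51], adds 51): lst = [16, 30, 7, 23, 18, [89], 51]
After line 4: result = len(lst) = 7

[16, 30, 7, 23, 18, [89], 51]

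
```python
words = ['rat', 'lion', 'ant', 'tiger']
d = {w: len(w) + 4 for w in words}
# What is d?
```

{'rat': 7, 'lion': 8, 'ant': 7, 'tiger': 9}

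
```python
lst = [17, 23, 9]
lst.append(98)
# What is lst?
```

[17, 23, 9, 98]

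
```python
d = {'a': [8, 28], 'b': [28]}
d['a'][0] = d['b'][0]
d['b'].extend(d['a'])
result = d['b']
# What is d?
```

After line 1: d = {'a': [8, 28], 'b': [28]}
After line 2 (a[0] = b[0] = 28): d = {'a': [28, 28], 'b': [28]}
After line 3 (b.extend(a) appends [28, 28]): d = {'a': [28, 28], 'b': [28, 28, 28]}
After line 4: result = d['b'] = [28, 28, 28]

{'a': [28, 28], 'b': [28, 28, 28]}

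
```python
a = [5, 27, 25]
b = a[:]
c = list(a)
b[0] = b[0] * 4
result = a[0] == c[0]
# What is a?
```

After line 1: a = [5, 27, 25]
After line 2 (b = a[:], copy): a = [5, 27, 25], b = [5, 27, 25]
After line 3 (c = list(a) is a copy, new object): c = [5, 27, 25]
After line 4 (b[0] = 5 * 4 = 20; only b mutates (copy)): a = [5, 27, 25], b = [20, 27, 25], c = [5, 27, 25]
After line 5 (a[0] = 5, c[0] = 5; result = True)

[5, 27, 25]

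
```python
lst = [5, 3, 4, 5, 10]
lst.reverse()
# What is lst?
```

[10, 5, 4, 3, 5]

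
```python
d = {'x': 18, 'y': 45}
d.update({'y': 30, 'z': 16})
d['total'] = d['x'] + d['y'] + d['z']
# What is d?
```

After line 1: d = {'x': 18, 'y': 45}
After line 2 (y overwritten, z added): d = {'x': 18, 'y': 30, 'z': 16}
After line 3 (total = 18 + 30 + 16 = 64): d = {'x': 18, 'y': 30, 'z': 16, 'total': 64}

{'x': 18, 'y': 30, 'z': 16, 'total': 64}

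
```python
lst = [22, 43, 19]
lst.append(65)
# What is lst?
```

[22, 43, 19, 65]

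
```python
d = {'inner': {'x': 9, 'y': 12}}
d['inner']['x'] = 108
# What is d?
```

After line 1: d = {'inner': {'x': 9, 'y': 12}}
After line 2 (inner x overwritten): d = {'inner': {'x': 108, 'y': 12}}

{'inner': {'x': 108, 'y': 12}}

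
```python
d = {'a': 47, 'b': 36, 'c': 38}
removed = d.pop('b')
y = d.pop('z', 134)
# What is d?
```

After line 1: d = {'a': 47, 'b': 36, 'c': 38}
After line 2 (pop 'b' returns 36): d = {'a': 47, 'c': 38}, removed = 36
After line 3 (pop 'z' missing, returns default 134): d = {'a': 47, 'c': 38}, y = 134

{'a': 47, 'c': 38}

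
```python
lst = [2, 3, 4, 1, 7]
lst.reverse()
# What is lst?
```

[7, 1, 4, 3, 2]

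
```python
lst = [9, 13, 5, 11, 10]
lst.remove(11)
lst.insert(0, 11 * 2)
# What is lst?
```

After line 1: lst = [9, 13, 5, 11, 10]
After line 2 (remove first 11): lst = [9, 13, 5, 10]
After line 3 (insert 22 at index 0): lst = [22, 9, 13, 5, 10]

[22, 9, 13, 5, 10]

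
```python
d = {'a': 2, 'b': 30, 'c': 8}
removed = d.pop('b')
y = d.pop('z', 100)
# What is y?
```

After line 1: d = {'a': 2, 'b': 30, 'c': 8}
After line 2 (pop 'b' returns 30): d = {'a': 2, 'c': 8}, removed = 30
After line 3 (pop 'z' missing, returns default 100): d = {'a': 2, 'c': 8}, y = 100

100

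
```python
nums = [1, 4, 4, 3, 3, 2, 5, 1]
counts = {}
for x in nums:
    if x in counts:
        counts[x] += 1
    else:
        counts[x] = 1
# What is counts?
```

Initial: counts = {}, nums = [1, 4, 4, 3, 3, 2, 5, 1]
See 1: counts = {1: 1}
See 4: counts = {1: 1, 4: 1}
See 4: counts = {1: 1, 4: 2}
See 3: counts = {1: 1, 4: 2, 3: 1}
See 3: counts = {1: 1, 4: 2, 3: 2}
See 2: counts = {1: 1, 4: 2, 3: 2, 2: 1}
See 5: counts = {1: 1, 4: 2, 3: 2, 2: 1, 5: 1}
See 1: counts = {1: 2, 4: 2, 3: 2, 2: 1, 5: 1}

{1: 2, 4: 2, 3: 2, 2: 1, 5: 1}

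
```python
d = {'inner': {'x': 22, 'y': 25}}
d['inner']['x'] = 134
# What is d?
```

After line 1: d = {'inner': {'x': 22, 'y': 25}}
After line 2 (inner x overwritten): d = {'inner': {'x': 134, 'y': 25}}

{'inner': {'x': 134, 'y': 25}}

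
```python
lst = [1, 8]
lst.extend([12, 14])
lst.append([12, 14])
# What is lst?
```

After line 1: lst = [1, 8]
After line 2 (extend unpacks [12, 14]): lst = [1, 8, 12, 14]
After line 3 (append adds [12, 14] as single element): lst = [1, 8, 12, 14, [12, 14]]

[1, 8, 12, 14, [12, 14]]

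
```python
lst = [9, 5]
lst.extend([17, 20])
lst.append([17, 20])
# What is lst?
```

After line 1: lst = [9, 5]
After line 2 (extend unpacks [17, 20]): lst = [9, 5, 17, 20]
After line 3 (append adds [17, 20] as single element): lst = [9, 5, 17, 20, [17, 20]]

[9, 5, 17, 20, [17, 20]]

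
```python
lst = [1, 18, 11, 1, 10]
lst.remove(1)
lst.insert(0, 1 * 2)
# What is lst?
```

After line 1: lst = [1, 18, 11, 1, 10]
After line 2 (remove first 1): lst = [18, 11, 1, 10]
After line 3 (insert 2 at index 0): lst = [2, 18, 11, 1, 10]

[2, 18, 11, 1, 10]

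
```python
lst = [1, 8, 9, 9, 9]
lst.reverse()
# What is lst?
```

[9, 9, 9, 8, 1]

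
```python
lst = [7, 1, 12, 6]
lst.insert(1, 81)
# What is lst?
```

[7, 81, 1, 12, 6]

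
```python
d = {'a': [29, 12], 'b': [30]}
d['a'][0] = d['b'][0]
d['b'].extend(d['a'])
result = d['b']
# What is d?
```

After line 1: d = {'a': [29, 12], 'b': [30]}
After line 2 (a[0] = b[0] = 30): d = {'a': [30, 12], 'b': [30]}
After line 3 (b.extend(a) appends [30, 12]): d = {'a': [30, 12], 'b': [30, 30, 12]}
After line 4: result = d['b'] = [30, 30, 12]

{'a': [30, 12], 'b': [30, 30, 12]}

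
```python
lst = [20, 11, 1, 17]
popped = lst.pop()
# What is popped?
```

17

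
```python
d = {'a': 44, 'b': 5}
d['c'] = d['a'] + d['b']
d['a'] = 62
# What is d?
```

After line 1: d = {'a': 44, 'b': 5}
After line 2 (d['c'] = 44 + 5): d = {'a': 44, 'b': 5, 'c': 49}
After line 3: d = {'a': 62, 'b': 5, 'c': 49}

{'a': 62, 'b': 5, 'c': 49}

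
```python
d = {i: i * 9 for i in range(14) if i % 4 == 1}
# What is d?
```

{1: 9, 5: 45, 9: 81, 13: 117}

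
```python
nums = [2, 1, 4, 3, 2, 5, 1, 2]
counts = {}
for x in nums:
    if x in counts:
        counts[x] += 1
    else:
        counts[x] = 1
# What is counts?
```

Initial: counts = {}, nums = [2, 1, 4, 3, 2, 5, 1, 2]
See 2: counts = {2: 1}
See 1: counts = {2: 1, 1: 1}
See 4: counts = {2: 1, 1: 1, 4: 1}
See 3: counts = {2: 1, 1: 1, 4: 1, 3: 1}
See 2: counts = {2: 2, 1: 1, 4: 1, 3: 1}
See 5: counts = {2: 2, 1: 1, 4: 1, 3: 1, 5: 1}
See 1: counts = {2: 2, 1: 2, 4: 1, 3: 1, 5: 1}
See 2: counts = {2: 3, 1: 2, 4: 1, 3: 1, 5: 1}

{2: 3, 1: 2, 4: 1, 3: 1, 5: 1}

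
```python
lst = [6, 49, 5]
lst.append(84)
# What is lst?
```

[6, 49, 5, 84]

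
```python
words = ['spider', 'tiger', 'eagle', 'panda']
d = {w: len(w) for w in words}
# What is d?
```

{'spider': 6, 'tiger': 5, 'eagle': 5, 'panda': 5}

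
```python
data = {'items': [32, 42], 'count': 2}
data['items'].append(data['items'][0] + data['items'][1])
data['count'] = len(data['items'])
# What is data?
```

After line 1: data = {'items': [32, 42], 'count': 2}
After line 2 (append 32 + 42 = 74): data = {'items': [32, 42, 74], 'count': 2}
After line 3 (count = len(items) = 3): data = {'items': [32, 42, 74], 'count': 3}

{'items': [32, 42, 74], 'count': 3}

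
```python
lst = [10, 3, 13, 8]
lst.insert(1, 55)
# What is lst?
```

[10, 55, 3, 13, 8]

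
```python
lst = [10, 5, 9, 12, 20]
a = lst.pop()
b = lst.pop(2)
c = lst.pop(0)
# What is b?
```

After line 1: lst = [10, 5, 9, 12, 20]
After line 2 (pop() -> a = 20): lst = [10, 5, 9, 12]
After line 3 (pop(2) -> b = 9): lst = [10, 5, 12]
After line 4 (pop(0) -> c = 10): lst = [5, 12]

9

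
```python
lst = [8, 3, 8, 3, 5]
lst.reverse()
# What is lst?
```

[5, 3, 8, 3, 8]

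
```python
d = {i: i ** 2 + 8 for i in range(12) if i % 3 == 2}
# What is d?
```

{2: 12, 5: 33, 8: 72, 11: 129}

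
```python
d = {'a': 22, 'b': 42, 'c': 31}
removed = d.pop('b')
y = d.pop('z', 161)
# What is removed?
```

After line 1: d = {'a': 22, 'b': 42, 'c': 31}
After line 2 (pop 'b' returns 42): d = {'a': 22, 'c': 31}, removed = 42
After line 3 (pop 'z' missing, returns default 161): d = {'a': 22, 'c': 31}, y = 161

42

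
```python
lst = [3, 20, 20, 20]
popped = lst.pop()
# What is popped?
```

20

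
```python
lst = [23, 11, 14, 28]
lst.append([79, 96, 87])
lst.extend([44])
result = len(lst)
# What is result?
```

After line 1: lst = [23, 11, 14, 28]
After line 2 (append adds [79, 96, 87] as single element): lst = [23, 11, 14, 28, [79, 96, 87]]
After line 3 (extend unpacks [44], adds 44): lst = [23, 11, 14, 28, [79, 96, 87], 44]
After line 4: result = len(lst) = 6

6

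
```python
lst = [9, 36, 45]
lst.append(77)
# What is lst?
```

[9, 36, 45, 77]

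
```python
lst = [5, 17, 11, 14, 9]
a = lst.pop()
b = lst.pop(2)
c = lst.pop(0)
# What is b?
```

After line 1: lst = [5, 17, 11, 14, 9]
After line 2 (pop() -> a = 9): lst = [5, 17, 11, 14]
After line 3 (pop(2) -> b = 11): lst = [5, 17, 14]
After line 4 (pop(0) -> c = 5): lst = [17, 14]

11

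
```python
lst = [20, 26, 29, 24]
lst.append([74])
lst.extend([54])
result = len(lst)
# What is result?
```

After line 1: lst = [20, 26, 29, 24]
After line 2 (append adds [74] as single element): lst = [20, 26, 29, 24, [74]]
After line 3 (extend unpacks [54], adds 54): lst = [20, 26, 29, 24, [74], 54]
After line 4: result = len(lst) = 6

6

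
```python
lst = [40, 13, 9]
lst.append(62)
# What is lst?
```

[40, 13, 9, 62]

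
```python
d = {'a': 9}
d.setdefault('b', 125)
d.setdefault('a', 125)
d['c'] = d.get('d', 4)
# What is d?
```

After line 1: d = {'a': 9}
After line 2 (setdefault adds 'b'=125): d = {'a': 9, 'b': 125}
After line 3 (setdefault 'a' no-op, already exists): d = {'a': 9, 'b': 125}
After line 4 (get('d', 4) returns default since 'd' not in d): d = {'a': 9, 'b': 125, 'c': 4}

{'a': 9, 'b': 125, 'c': 4}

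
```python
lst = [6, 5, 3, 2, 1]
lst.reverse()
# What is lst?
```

[1, 2, 3, 5, 6]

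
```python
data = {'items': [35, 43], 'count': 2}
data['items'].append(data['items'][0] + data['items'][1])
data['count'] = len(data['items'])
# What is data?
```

After line 1: data = {'items': [35, 43], 'count': 2}
After line 2 (append 35 + 43 = 78): data = {'items': [35, 43, 78], 'count': 2}
After line 3 (count = len(items) = 3): data = {'items': [35, 43, 78], 'count': 3}

{'items': [35, 43, 78], 'count': 3}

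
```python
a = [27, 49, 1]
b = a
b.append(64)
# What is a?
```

After line 1: a = [27, 49, 1]
After line 2 (b = a is an alias, same object): a = [27, 49, 1], b = [27, 49, 1]
After line 3 (b.append mutates the shared list): a = [27, 49, 1, 64], b = [27, 49, 1, 64]

[27, 49, 1, 64]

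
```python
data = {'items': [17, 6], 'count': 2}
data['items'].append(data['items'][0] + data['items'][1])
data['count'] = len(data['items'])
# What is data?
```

After line 1: data = {'items': [17, 6], 'count': 2}
After line 2 (append 17 + 6 = 23): data = {'items': [17, 6, 23], 'count': 2}
After line 3 (count = len(items) = 3): data = {'items': [17, 6, 23], 'count': 3}

{'items': [17, 6, 23], 'count': 3}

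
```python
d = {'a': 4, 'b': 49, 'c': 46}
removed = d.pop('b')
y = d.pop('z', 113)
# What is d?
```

After line 1: d = {'a': 4, 'b': 49, 'c': 46}
After line 2 (pop 'b' returns 49): d = {'a': 4, 'c': 46}, removed = 49
After line 3 (pop 'z' missing, returns default 113): d = {'a': 4, 'c': 46}, y = 113

{'a': 4, 'c': 46}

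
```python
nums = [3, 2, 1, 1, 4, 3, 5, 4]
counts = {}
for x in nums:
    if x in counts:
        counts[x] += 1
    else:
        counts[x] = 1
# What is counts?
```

Initial: counts = {}, nums = [3, 2, 1, 1, 4, 3, 5, 4]
See 3: counts = {3: 1}
See 2: counts = {3: 1, 2: 1}
See 1: counts = {3: 1, 2: 1, 1: 1}
See 1: counts = {3: 1, 2: 1, 1: 2}
See 4: counts = {3: 1, 2: 1, 1: 2, 4: 1}
See 3: counts = {3: 2, 2: 1, 1: 2, 4: 1}
See 5: counts = {3: 2, 2: 1, 1: 2, 4: 1, 5: 1}
See 4: counts = {3: 2, 2: 1, 1: 2, 4: 2, 5: 1}

{3: 2, 2: 1, 1: 2, 4: 2, 5: 1}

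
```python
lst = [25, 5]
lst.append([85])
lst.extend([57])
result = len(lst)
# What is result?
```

After line 1: lst = [25, 5]
After line 2 (append adds [85] as single element): lst = [25, 5, [85]]
After line 3 (extend unpacks [57], adds 57): lst = [25, 5, [85], 57]
After line 4: result = len(lst) = 4

4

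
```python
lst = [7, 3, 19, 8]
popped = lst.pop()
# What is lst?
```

[7, 3, 19]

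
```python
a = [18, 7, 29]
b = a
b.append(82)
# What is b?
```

After line 1: a = [18, 7, 29]
After line 2 (b = a is an alias, same object): a = [18, 7, 29], b = [18, 7, 29]
After line 3 (b.append mutates the shared list): a = [18, 7, 29, 82], b = [18, 7, 29, 82]

[18, 7, 29, 82]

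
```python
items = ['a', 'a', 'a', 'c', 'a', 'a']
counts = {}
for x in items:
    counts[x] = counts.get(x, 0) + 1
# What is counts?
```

Initial: counts = {}, items = ['a', 'a', 'a', 'c', 'a', 'a']
See 'a': counts = {'a': 1}
See 'a': counts = {'a': 2}
See 'a': counts = {'a': 3}
See 'c': counts = {'a': 3, 'c': 1}
See 'a': counts = {'a': 4, 'c': 1}
See 'a': counts = {'a': 5, 'c': 1}

{'a': 5, 'c': 1}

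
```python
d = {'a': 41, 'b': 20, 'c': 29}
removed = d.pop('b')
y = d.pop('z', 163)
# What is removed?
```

After line 1: d = {'a': 41, 'b': 20, 'c': 29}
After line 2 (pop 'b' returns 20): d = {'a': 41, 'c': 29}, removed = 20
After line 3 (pop 'z' missing, returns default 163): d = {'a': 41, 'c': 29}, y = 163

20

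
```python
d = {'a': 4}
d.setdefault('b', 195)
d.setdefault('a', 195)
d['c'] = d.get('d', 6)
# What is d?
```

After line 1: d = {'a': 4}
After line 2 (setdefault adds 'b'=195): d = {'a': 4, 'b': 195}
After line 3 (setdefault 'a' no-op, already exists): d = {'a': 4, 'b': 195}
After line 4 (get('d', 6) returns default since 'd' not in d): d = {'a': 4, 'b': 195, 'c': 6}

{'a': 4, 'b': 195, 'c': 6}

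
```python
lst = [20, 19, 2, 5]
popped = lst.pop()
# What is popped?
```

5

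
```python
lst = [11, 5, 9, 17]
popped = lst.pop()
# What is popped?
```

17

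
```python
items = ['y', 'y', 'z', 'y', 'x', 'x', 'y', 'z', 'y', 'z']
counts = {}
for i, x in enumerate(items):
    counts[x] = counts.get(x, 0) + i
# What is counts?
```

Initial: counts = {}, items = ['y', 'y', 'z', 'y', 'x', 'x', 'y', 'z', 'y', 'z']
i=0, x='y': counts = {'y': 0}
i=1, x='y': counts = {'y': 1}
i=2, x='z': counts = {'y': 1, 'z': 2}
i=3, x='y': counts = {'y': 4, 'z': 2}
i=4, x='x': counts = {'y': 4, 'z': 2, 'x': 4}
i=5, x='x': counts = {'y': 4, 'z': 2, 'x': 9}
i=6, x='y': counts = {'y': 10, 'z': 2, 'x': 9}
i=7, x='z': counts = {'y': 10, 'z': 9, 'x': 9}
i=8, x='y': counts = {'y': 18, 'z': 9, 'x': 9}
i=9, x='z': counts = {'y': 18, 'z': 18, 'x': 9}

{'y': 18, 'z': 18, 'x': 9}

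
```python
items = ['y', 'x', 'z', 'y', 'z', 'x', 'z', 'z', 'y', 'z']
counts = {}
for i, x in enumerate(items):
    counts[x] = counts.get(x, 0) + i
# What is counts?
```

Initial: counts = {}, items = ['y', 'x', 'z', 'y', 'z', 'x', 'z', 'z', 'y', 'z']
i=0, x='y': counts = {'y': 0}
i=1, x='x': counts = {'y': 0, 'x': 1}
i=2, x='z': counts = {'y': 0, 'x': 1, 'z': 2}
i=3, x='y': counts = {'y': 3, 'x': 1, 'z': 2}
i=4, x='z': counts = {'y': 3, 'x': 1, 'z': 6}
i=5, x='x': counts = {'y': 3, 'x': 6, 'z': 6}
i=6, x='z': counts = {'y': 3, 'x': 6, 'z': 12}
i=7, x='z': counts = {'y': 3, 'x': 6, 'z': 19}
i=8, x='y': counts = {'y': 11, 'x': 6, 'z': 19}
i=9, x='z': counts = {'y': 11, 'x': 6, 'z': 28}

{'y': 11, 'x': 6, 'z': 28}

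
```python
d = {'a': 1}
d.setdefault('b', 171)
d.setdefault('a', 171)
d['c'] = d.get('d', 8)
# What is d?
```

After line 1: d = {'a': 1}
After line 2 (setdefault adds 'b'=171): d = {'a': 1, 'b': 171}
After line 3 (setdefault 'a' no-op, already exists): d = {'a': 1, 'b': 171}
After line 4 (get('d', 8) returns default since 'd' not in d): d = {'a': 1, 'b': 171, 'c': 8}

{'a': 1, 'b': 171, 'c': 8}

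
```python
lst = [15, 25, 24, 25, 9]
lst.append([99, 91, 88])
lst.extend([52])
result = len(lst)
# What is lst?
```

After line 1: lst = [15, 25, 24, 25, 9]
After line 2 (append adds [99, 91, 88] as single element): lst = [15, 25, 24, 25, 9, [99, 91, 88]]
After line 3 (extend unpacks [52], adds 52): lst = [15, 25, 24, 25, 9, [99, 91, 88], 52]
After line 4: result = len(lst) = 7

[15, 25, 24, 25, 9, [99, 91, 88], 52]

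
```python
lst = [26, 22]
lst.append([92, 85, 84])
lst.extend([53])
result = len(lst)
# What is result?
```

After line 1: lst = [26, 22]
After line 2 (append adds [92, 85, 84] as single element): lst = [26, 22, [92, 85, 84]]
After line 3 (extend unpacks [53], adds 53): lst = [26, 22, [92, 85, 84], 53]
After line 4: result = len(lst) = 4

4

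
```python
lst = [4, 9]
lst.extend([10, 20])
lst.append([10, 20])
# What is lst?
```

After line 1: lst = [4, 9]
After line 2 (extend unpacks [10, 20]): lst = [4, 9, 10, 20]
After line 3 (append adds [10, 20] as single element): lst = [4, 9, 10, 20, [10, 20]]

[4, 9, 10, 20, [10, 20]]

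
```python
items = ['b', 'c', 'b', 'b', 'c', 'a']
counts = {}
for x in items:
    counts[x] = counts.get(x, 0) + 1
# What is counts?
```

Initial: counts = {}, items = ['b', 'c', 'b', 'b', 'c', 'a']
See 'b': counts = {'b': 1}
See 'c': counts = {'b': 1, 'c': 1}
See 'b': counts = {'b': 2, 'c': 1}
See 'b': counts = {'b': 3, 'c': 1}
See 'c': counts = {'b': 3, 'c': 2}
See 'a': counts = {'b': 3, 'c': 2, 'a': 1}

{'b': 3, 'c': 2, 'a': 1}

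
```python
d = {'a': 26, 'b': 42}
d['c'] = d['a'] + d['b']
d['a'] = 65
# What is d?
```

After line 1: d = {'a': 26, 'b': 42}
After line 2 (d['c'] = 26 + 42): d = {'a': 26, 'b': 42, 'c': 68}
After line 3: d = {'a': 65, 'b': 42, 'c': 68}

{'a': 65, 'b': 42, 'c': 68}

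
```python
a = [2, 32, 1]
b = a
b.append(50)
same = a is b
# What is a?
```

After line 1: a = [2, 32, 1]
After line 2 (b = a is an alias, same object): a = [2, 32, 1], b = [2, 32, 1]
After line 3 (b.append mutates the shared list): a = [2, 32, 1, 50], b = [2, 32, 1, 50]
After line 4 (same = a is b; same object -> True): same = True

[2, 32, 1, 50]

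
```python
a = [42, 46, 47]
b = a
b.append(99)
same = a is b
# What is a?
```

After line 1: a = [42, 46, 47]
After line 2 (b = a is an alias, same object): a = [42, 46, 47], b = [42, 46, 47]
After line 3 (b.append mutates the shared list): a = [42, 46, 47, 99], b = [42, 46, 47, 99]
After line 4 (same = a is b; same object -> True): same = True

[42, 46, 47, 99]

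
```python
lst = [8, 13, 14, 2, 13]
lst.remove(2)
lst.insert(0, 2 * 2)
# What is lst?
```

After line 1: lst = [8, 13, 14, 2, 13]
After line 2 (remove first 2): lst = [8, 13, 14, 13]
After line 3 (insert 4 at index 0): lst = [4, 8, 13, 14, 13]

[4, 8, 13, 14, 13]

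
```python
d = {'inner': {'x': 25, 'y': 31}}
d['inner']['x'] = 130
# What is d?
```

After line 1: d = {'inner': {'x': 25, 'y': 31}}
After line 2 (inner x overwritten): d = {'inner': {'x': 130, 'y': 31}}

{'inner': {'x': 130, 'y': 31}}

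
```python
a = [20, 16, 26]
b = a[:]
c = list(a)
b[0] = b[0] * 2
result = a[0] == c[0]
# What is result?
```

After line 1: a = [20, 16, 26]
After line 2 (b = a[:], copy): a = [20, 16, 26], b = [20, 16, 26]
After line 3 (c = list(a) is a copy, new object): c = [20, 16, 26]
After line 4 (b[0] = 20 * 2 = 40; only b mutates (copy)): a = [20, 16, 26], b = [40, 16, 26], c = [20, 16, 26]
After line 5 (a[0] = 20, c[0] = 20; result = True)

True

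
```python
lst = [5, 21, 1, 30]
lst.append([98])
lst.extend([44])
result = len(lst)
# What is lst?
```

After line 1: lst = [5, 21, 1, 30]
After line 2 (append adds [98] as single element): lst = [5, 21, 1, 30, [98]]
After line 3 (extend unpacks [44], adds 44): lst = [5, 21, 1, 30, [98], 44]
After line 4: result = len(lst) = 6

[5, 21, 1, 30, [98], 44]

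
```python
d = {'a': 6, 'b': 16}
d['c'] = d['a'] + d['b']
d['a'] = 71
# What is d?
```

After line 1: d = {'a': 6, 'b': 16}
After line 2 (d['c'] = 6 + 16): d = {'a': 6, 'b': 16, 'c': 22}
After line 3: d = {'a': 71, 'b': 16, 'c': 22}

{'a': 71, 'b': 16, 'c': 22}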